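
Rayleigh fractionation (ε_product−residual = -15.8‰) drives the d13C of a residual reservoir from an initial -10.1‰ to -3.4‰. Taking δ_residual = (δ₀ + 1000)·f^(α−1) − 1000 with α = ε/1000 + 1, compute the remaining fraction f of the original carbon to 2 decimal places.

α − 1 = ε/1000 = -0.0158
(δ_res + 1000)/(δ₀ + 1000) = (-3.4 + 1000)/(-10.1 + 1000) = 996.6/989.9 = 1.006768
f = 1.006768^(1/-0.0158) = exp(ln(1.006768)/-0.0158) = exp(0.00675/-0.0158)
f = exp(-0.4269) = 0.6525

0.65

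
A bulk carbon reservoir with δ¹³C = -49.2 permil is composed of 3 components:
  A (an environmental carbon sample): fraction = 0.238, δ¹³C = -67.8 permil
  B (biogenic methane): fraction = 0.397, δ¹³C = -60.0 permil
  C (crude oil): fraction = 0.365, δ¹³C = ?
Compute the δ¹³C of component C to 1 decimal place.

Isotope mass balance: δ_bulk = Σ fᵢ·δᵢ.
-49.2 = 0.238×(-67.8) + 0.397×(-60.0) + 0.365×δ_C
0.365·δ_C = -49.2 − (-39.956) = -9.244
δ_C = -9.244 / 0.365 = -25.32 permil

-25.3 permil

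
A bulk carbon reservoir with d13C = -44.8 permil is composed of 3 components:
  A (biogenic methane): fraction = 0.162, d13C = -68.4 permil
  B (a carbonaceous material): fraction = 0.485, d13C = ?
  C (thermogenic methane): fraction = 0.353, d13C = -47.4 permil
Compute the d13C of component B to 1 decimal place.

-35.0 permil

Isotope mass balance: δ_bulk = Σ fᵢ·δᵢ.
-44.8 = 0.162×(-68.4) + 0.485×δ_B + 0.353×(-47.4)
0.485·δ_B = -44.8 − (-27.813) = -16.987
δ_B = -16.987 / 0.485 = -35.02 permil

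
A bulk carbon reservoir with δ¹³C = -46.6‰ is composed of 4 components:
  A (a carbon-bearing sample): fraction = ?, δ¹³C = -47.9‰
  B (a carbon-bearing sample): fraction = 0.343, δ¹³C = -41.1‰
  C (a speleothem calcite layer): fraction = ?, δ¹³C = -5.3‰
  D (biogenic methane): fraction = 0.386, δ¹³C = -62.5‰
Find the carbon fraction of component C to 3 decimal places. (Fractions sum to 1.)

Let f_C and f_A be the unknown fractions; fractions sum to 1 so f_C + f_A = 0.271.
Mass balance: Σ fᵢ·δᵢ = δ_bulk ⇒ f_C·(-5.3) + f_A·(-47.9) = -46.6 − (-38.222) = -8.378
Substitute f_A = 0.271 − f_C:
f_C·(-5.3 − -47.9) = -8.378 − 0.271×(-47.9) = 4.603
f_C = 4.603 / 42.6 = 0.1081

0.108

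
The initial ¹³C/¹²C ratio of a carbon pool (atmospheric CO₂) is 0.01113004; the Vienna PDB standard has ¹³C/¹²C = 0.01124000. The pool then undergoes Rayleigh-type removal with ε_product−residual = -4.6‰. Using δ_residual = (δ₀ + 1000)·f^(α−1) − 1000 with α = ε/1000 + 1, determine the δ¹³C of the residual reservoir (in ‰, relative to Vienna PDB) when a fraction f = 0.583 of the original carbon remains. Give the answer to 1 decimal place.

δ₀ = (0.01113004/0.01124000 − 1)×1000 = (0.990217 − 1)×1000 = -9.783‰
α − 1 = ε/1000 = -0.0046
f^(α−1) = 0.583^(-0.0046) = 1.002485
δ_res = (-9.783 + 1000) × 1.002485 − 1000 = 992.678 − 1000 = -7.32‰

-7.3‰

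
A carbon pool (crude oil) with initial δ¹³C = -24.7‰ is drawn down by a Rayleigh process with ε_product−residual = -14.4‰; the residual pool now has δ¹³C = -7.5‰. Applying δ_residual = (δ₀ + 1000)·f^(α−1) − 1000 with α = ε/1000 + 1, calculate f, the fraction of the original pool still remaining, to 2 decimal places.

α − 1 = ε/1000 = -0.0144
(δ_res + 1000)/(δ₀ + 1000) = (-7.5 + 1000)/(-24.7 + 1000) = 992.5/975.3 = 1.017636
f = 1.017636^(1/-0.0144) = exp(ln(1.017636)/-0.0144) = exp(0.01748/-0.0144)
f = exp(-1.2140) = 0.2970

0.30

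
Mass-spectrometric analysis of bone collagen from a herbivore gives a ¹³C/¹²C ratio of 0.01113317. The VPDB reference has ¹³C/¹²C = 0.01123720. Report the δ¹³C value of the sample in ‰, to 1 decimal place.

-9.3‰

δ¹³C = (R_sample / R_standard − 1) × 1000
R_sample / R_standard = 0.01113317 / 0.01123720 = 0.990742
δ¹³C = (0.990742 − 1) × 1000 = -9.26‰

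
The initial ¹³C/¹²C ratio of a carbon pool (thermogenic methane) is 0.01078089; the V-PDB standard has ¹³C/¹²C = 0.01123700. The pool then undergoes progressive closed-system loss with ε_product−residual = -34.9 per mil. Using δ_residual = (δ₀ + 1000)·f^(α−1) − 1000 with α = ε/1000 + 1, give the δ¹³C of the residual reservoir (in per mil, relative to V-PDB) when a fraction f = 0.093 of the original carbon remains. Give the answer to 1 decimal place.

δ₀ = (0.01078089/0.01123700 − 1)×1000 = (0.959410 − 1)×1000 = -40.590 per mil
α − 1 = ε/1000 = -0.0349
f^(α−1) = 0.093^(-0.0349) = 1.086425
δ_res = (-40.590 + 1000) × 1.086425 − 1000 = 1042.327 − 1000 = 42.33 per mil

42.3 per mil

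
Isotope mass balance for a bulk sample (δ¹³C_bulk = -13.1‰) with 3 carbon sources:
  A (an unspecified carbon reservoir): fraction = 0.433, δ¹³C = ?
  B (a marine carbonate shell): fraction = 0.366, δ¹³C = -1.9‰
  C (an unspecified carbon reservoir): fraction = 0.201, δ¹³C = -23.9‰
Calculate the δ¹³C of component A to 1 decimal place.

-17.6‰

Isotope mass balance: δ_bulk = Σ fᵢ·δᵢ.
-13.1 = 0.433×δ_A + 0.366×(-1.9) + 0.201×(-23.9)
0.433·δ_A = -13.1 − (-5.499) = -7.601
δ_A = -7.601 / 0.433 = -17.55‰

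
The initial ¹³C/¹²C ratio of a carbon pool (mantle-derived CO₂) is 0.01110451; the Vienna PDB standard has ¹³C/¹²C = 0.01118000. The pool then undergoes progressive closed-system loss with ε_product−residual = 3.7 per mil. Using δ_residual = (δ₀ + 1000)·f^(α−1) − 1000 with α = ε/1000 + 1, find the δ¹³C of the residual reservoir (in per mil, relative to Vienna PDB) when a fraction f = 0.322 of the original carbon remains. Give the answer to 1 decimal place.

δ₀ = (0.01110451/0.01118000 − 1)×1000 = (0.993248 − 1)×1000 = -6.752 per mil
α − 1 = ε/1000 = 0.0037
f^(α−1) = 0.322^(0.0037) = 0.995816
δ_res = (-6.752 + 1000) × 0.995816 − 1000 = 989.092 − 1000 = -10.91 per mil

-10.9 per mil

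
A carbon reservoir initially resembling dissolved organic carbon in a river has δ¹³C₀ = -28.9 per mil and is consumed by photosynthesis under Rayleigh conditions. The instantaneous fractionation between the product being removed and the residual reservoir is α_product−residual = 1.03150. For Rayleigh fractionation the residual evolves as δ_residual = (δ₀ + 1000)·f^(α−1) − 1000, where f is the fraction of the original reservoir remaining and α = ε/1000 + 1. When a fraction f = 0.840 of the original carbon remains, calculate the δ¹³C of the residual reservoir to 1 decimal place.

Rayleigh residual: δ_res = (δ₀ + 1000)·f^(α−1) − 1000
α − 1 = 0.03150
f^(α−1) = 0.840^(0.03150) = 0.994523
δ_res = (-28.9 + 1000) × 0.994523 − 1000 = 965.781 − 1000 = -34.22 per mil

-34.2 per mil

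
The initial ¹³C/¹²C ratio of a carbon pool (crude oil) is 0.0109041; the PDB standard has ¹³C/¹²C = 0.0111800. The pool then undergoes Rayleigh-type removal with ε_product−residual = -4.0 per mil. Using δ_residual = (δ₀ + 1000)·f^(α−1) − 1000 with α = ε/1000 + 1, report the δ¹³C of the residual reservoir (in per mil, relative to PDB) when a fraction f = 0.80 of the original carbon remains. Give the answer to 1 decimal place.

-23.8 per mil

δ₀ = (0.0109041/0.0111800 − 1)×1000 = (0.975322 − 1)×1000 = -24.678 per mil
α − 1 = ε/1000 = -0.0040
f^(α−1) = 0.80^(-0.0040) = 1.000893
δ_res = (-24.678 + 1000) × 1.000893 − 1000 = 976.193 − 1000 = -23.81 per mil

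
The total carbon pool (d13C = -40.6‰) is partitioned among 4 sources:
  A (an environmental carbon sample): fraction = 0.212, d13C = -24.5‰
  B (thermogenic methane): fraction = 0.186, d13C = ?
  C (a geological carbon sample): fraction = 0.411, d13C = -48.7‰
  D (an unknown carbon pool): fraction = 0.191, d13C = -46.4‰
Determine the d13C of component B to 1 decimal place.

Isotope mass balance: δ_bulk = Σ fᵢ·δᵢ.
-40.6 = 0.212×(-24.5) + 0.186×δ_B + 0.411×(-48.7) + 0.191×(-46.4)
0.186·δ_B = -40.6 − (-34.072) = -6.528
δ_B = -6.528 / 0.186 = -35.10‰

-35.1‰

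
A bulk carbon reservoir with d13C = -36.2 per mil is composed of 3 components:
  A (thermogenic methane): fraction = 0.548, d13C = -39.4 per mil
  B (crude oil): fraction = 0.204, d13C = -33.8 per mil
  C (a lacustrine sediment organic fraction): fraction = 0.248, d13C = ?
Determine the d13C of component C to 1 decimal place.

-31.1 per mil

Isotope mass balance: δ_bulk = Σ fᵢ·δᵢ.
-36.2 = 0.548×(-39.4) + 0.204×(-33.8) + 0.248×δ_C
0.248·δ_C = -36.2 − (-28.486) = -7.714
δ_C = -7.714 / 0.248 = -31.10 per mil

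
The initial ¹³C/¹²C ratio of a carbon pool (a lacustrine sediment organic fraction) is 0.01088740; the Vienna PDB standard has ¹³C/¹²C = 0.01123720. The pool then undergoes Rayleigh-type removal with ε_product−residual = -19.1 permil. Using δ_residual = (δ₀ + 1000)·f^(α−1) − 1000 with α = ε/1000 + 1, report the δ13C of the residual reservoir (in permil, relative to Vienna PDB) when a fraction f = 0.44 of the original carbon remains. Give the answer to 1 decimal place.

-15.8 permil

δ₀ = (0.01088740/0.01123720 − 1)×1000 = (0.968871 − 1)×1000 = -31.129 permil
α − 1 = ε/1000 = -0.0191
f^(α−1) = 0.44^(-0.0191) = 1.015804
δ_res = (-31.129 + 1000) × 1.015804 − 1000 = 984.184 − 1000 = -15.82 permil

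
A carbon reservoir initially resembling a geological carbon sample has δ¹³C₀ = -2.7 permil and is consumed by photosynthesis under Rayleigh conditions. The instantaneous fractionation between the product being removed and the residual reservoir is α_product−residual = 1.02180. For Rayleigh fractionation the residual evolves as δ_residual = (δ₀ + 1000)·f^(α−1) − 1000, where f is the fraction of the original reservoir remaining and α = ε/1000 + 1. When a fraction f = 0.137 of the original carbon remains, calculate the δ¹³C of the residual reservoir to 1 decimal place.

-45.0 permil

Rayleigh residual: δ_res = (δ₀ + 1000)·f^(α−1) − 1000
α − 1 = 0.02180
f^(α−1) = 0.137^(0.02180) = 0.957592
δ_res = (-2.7 + 1000) × 0.957592 − 1000 = 955.006 − 1000 = -44.99 permil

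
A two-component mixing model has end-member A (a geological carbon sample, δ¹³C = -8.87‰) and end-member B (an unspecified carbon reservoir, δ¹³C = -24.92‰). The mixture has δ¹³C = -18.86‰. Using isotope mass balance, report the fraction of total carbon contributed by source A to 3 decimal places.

δ_mix = f_A·δ_A + (1 − f_A)·δ_B  ⇒  f_A = (δ_mix − δ_B)/(δ_A − δ_B)
f_A = (-18.86 − (-24.92)) / (-8.87 − (-24.92))
f_A = 6.06 / 16.05 = 0.3776

0.378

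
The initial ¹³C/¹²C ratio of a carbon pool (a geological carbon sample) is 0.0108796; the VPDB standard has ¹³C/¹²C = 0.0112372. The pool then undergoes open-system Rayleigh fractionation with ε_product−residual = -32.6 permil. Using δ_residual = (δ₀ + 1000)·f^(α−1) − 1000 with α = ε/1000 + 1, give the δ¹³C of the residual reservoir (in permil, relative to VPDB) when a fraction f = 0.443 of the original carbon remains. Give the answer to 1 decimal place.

-5.8 permil

δ₀ = (0.0108796/0.0112372 − 1)×1000 = (0.968177 − 1)×1000 = -31.823 permil
α − 1 = ε/1000 = -0.0326
f^(α−1) = 0.443^(-0.0326) = 1.026898
δ_res = (-31.823 + 1000) × 1.026898 − 1000 = 994.219 − 1000 = -5.78 permil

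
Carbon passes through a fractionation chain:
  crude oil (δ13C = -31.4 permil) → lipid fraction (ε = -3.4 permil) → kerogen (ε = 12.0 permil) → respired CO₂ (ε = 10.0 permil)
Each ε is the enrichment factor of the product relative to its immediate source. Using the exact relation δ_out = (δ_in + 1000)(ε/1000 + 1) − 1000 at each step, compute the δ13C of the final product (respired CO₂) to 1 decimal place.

-13.3 permil

step 1: δ = (-31.40 + 1000)·(-3.4/1000 + 1) − 1000 = -34.69 permil
step 2: δ = (-34.69 + 1000)·(12.0/1000 + 1) − 1000 = -23.11 permil
step 3: δ = (-23.11 + 1000)·(10.0/1000 + 1) − 1000 = -13.34 permil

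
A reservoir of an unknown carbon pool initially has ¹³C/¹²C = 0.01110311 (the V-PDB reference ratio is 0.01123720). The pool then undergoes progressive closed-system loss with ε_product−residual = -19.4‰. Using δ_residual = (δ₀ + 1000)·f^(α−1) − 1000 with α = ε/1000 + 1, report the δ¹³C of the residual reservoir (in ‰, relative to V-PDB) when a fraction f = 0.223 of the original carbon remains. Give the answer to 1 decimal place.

δ₀ = (0.01110311/0.01123720 − 1)×1000 = (0.988067 − 1)×1000 = -11.933‰
α − 1 = ε/1000 = -0.0194
f^(α−1) = 0.223^(-0.0194) = 1.029539
δ_res = (-11.933 + 1000) × 1.029539 − 1000 = 1017.254 − 1000 = 17.25‰

17.3‰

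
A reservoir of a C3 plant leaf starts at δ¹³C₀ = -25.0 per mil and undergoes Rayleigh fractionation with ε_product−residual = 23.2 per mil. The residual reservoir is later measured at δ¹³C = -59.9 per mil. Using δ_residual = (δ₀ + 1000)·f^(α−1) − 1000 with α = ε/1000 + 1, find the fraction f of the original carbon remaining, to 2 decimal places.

0.21

α − 1 = ε/1000 = 0.0232
(δ_res + 1000)/(δ₀ + 1000) = (-59.9 + 1000)/(-25.0 + 1000) = 940.1/975.0 = 0.964205
f = 0.964205^(1/0.0232) = exp(ln(0.964205)/0.0232) = exp(-0.03645/0.0232)
f = exp(-1.5712) = 0.2078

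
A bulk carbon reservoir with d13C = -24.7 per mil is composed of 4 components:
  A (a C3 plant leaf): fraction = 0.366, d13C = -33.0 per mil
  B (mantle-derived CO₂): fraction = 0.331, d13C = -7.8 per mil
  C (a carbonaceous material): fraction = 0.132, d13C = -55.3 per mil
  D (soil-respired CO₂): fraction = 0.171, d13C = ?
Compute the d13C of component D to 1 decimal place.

Isotope mass balance: δ_bulk = Σ fᵢ·δᵢ.
-24.7 = 0.366×(-33.0) + 0.331×(-7.8) + 0.132×(-55.3) + 0.171×δ_D
0.171·δ_D = -24.7 − (-21.959) = -2.741
δ_D = -2.741 / 0.171 = -16.03 per mil

-16.0 per mil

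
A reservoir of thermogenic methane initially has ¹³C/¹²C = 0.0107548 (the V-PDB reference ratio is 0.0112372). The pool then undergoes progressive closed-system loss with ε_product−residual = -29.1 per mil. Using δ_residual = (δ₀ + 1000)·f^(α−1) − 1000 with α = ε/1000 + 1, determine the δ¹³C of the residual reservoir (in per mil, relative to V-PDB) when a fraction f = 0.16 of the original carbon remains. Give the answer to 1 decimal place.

δ₀ = (0.0107548/0.0112372 − 1)×1000 = (0.957071 − 1)×1000 = -42.929 per mil
α − 1 = ε/1000 = -0.0291
f^(α−1) = 0.16^(-0.0291) = 1.054776
δ_res = (-42.929 + 1000) × 1.054776 − 1000 = 1009.495 − 1000 = 9.50 per mil

9.5 per mil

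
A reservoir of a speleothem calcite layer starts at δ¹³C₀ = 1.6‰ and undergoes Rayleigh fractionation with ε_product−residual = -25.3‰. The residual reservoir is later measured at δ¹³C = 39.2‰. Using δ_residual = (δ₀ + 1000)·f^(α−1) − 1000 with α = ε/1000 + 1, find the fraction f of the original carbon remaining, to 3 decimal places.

α − 1 = ε/1000 = -0.0253
(δ_res + 1000)/(δ₀ + 1000) = (39.2 + 1000)/(1.6 + 1000) = 1039.2/1001.6 = 1.037540
f = 1.037540^(1/-0.0253) = exp(ln(1.037540)/-0.0253) = exp(0.03685/-0.0253)
f = exp(-1.4566) = 0.2330

0.233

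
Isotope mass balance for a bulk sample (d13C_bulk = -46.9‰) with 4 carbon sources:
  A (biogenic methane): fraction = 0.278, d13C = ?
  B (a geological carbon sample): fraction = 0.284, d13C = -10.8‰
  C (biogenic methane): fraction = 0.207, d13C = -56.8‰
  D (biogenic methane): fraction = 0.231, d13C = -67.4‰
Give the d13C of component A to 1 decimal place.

-59.4‰

Isotope mass balance: δ_bulk = Σ fᵢ·δᵢ.
-46.9 = 0.278×δ_A + 0.284×(-10.8) + 0.207×(-56.8) + 0.231×(-67.4)
0.278·δ_A = -46.9 − (-30.394) = -16.506
δ_A = -16.506 / 0.278 = -59.37‰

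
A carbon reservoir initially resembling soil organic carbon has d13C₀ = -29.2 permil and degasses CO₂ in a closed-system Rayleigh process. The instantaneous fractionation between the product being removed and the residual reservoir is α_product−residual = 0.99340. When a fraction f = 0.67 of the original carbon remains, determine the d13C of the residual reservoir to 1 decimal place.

Rayleigh residual: δ_res = (δ₀ + 1000)·f^(α−1) − 1000
α − 1 = -0.00660
f^(α−1) = 0.67^(-0.00660) = 1.002647
δ_res = (-29.2 + 1000) × 1.002647 − 1000 = 973.369 − 1000 = -26.63 permil

-26.6 permil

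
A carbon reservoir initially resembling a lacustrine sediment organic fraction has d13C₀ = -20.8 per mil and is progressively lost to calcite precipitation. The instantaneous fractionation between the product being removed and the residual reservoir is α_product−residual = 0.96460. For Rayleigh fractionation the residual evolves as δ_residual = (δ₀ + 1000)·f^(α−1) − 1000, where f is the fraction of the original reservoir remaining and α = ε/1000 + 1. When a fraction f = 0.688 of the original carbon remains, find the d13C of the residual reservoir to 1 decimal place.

-7.8 per mil

Rayleigh residual: δ_res = (δ₀ + 1000)·f^(α−1) − 1000
α − 1 = -0.03540
f^(α−1) = 0.688^(-0.03540) = 1.013326
δ_res = (-20.8 + 1000) × 1.013326 − 1000 = 992.249 − 1000 = -7.75 per mil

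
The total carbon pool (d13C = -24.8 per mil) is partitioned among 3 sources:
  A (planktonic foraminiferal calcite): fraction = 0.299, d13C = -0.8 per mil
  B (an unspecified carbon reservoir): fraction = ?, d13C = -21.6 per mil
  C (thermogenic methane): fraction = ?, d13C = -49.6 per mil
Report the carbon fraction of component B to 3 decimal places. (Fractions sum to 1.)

0.365

Let f_B and f_C be the unknown fractions; fractions sum to 1 so f_B + f_C = 0.701.
Mass balance: Σ fᵢ·δᵢ = δ_bulk ⇒ f_B·(-21.6) + f_C·(-49.6) = -24.8 − (-0.239) = -24.561
Substitute f_C = 0.701 − f_B:
f_B·(-21.6 − -49.6) = -24.561 − 0.701×(-49.6) = 10.209
f_B = 10.209 / 28.0 = 0.3646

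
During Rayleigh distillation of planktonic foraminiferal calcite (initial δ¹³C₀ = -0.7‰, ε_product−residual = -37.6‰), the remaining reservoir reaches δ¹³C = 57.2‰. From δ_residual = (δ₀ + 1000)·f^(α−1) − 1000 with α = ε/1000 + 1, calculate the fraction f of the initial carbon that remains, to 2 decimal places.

0.22

α − 1 = ε/1000 = -0.0376
(δ_res + 1000)/(δ₀ + 1000) = (57.2 + 1000)/(-0.7 + 1000) = 1057.2/999.3 = 1.057941
f = 1.057941^(1/-0.0376) = exp(ln(1.057941)/-0.0376) = exp(0.05632/-0.0376)
f = exp(-1.4980) = 0.2236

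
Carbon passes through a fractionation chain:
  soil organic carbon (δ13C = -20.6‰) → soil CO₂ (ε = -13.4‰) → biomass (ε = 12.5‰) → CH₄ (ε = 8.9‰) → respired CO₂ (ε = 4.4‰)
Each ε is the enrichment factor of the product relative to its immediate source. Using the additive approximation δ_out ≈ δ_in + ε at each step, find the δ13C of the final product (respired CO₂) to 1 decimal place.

step 1: δ ≈ -20.6 + (-13.4) = -34.0‰
step 2: δ ≈ -34.0 + (12.5) = -21.5‰
step 3: δ ≈ -21.5 + (8.9) = -12.6‰
step 4: δ ≈ -12.6 + (4.4) = -8.2‰

-8.2‰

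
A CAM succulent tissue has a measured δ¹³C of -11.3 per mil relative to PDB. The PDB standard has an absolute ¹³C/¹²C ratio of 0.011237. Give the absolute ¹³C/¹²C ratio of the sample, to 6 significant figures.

R_sample = R_standard × (δ¹³C/1000 + 1)
R_sample = 0.011237 × (-11.3/1000 + 1) = 0.011237 × 0.988700
R_sample = 0.0111100

0.0111100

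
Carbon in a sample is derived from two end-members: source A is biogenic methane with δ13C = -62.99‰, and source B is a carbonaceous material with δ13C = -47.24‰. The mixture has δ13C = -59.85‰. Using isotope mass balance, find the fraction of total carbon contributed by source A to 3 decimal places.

0.801

δ_mix = f_A·δ_A + (1 − f_A)·δ_B  ⇒  f_A = (δ_mix − δ_B)/(δ_A − δ_B)
f_A = (-59.85 − (-47.24)) / (-62.99 − (-47.24))
f_A = -12.61 / -15.75 = 0.8006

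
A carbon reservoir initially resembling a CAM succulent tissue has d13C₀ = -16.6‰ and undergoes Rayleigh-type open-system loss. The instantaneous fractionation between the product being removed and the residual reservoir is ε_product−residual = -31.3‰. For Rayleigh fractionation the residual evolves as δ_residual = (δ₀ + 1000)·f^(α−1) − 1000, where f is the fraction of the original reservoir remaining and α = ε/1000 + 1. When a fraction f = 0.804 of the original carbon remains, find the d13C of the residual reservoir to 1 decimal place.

-9.9‰

Rayleigh residual: δ_res = (δ₀ + 1000)·f^(α−1) − 1000
α = ε/1000 + 1 = 0.96870, so α − 1 = -0.03130
f^(α−1) = 0.804^(-0.03130) = 1.006852
δ_res = (-16.6 + 1000) × 1.006852 − 1000 = 990.138 − 1000 = -9.86‰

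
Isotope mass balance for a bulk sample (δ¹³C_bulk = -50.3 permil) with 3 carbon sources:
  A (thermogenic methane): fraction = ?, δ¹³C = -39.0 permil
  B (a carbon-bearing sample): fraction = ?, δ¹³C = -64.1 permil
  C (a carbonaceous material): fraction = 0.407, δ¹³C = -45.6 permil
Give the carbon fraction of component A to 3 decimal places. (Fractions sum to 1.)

Let f_A and f_B be the unknown fractions; fractions sum to 1 so f_A + f_B = 0.593.
Mass balance: Σ fᵢ·δᵢ = δ_bulk ⇒ f_A·(-39.0) + f_B·(-64.1) = -50.3 − (-18.559) = -31.741
Substitute f_B = 0.593 − f_A:
f_A·(-39.0 − -64.1) = -31.741 − 0.593×(-64.1) = 6.270
f_A = 6.270 / 25.1 = 0.2498

0.250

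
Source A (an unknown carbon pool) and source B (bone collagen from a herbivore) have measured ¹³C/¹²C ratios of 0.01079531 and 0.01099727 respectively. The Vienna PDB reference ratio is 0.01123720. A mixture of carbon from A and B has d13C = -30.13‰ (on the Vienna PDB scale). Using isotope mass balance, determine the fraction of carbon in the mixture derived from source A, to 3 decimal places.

0.488

δ_A = (0.01079531/0.01123720 − 1)×1000 = (0.960676 − 1)×1000 = -39.324‰
δ_B = (0.01099727/0.01123720 − 1)×1000 = (0.978649 − 1)×1000 = -21.351‰
f_A = (δ_mix − δ_B)/(δ_A − δ_B) = (-30.13 − (-21.351))/(-39.324 − (-21.351))
f_A = -8.779 / -17.972 = 0.4884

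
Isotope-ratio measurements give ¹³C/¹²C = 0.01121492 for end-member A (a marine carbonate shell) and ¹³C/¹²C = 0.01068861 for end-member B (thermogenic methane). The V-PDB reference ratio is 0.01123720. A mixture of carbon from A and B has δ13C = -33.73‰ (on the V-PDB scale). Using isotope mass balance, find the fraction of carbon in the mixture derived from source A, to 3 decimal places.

0.322

δ_A = (0.01121492/0.01123720 − 1)×1000 = (0.998017 − 1)×1000 = -1.983‰
δ_B = (0.01068861/0.01123720 − 1)×1000 = (0.951181 − 1)×1000 = -48.819‰
f_A = (δ_mix − δ_B)/(δ_A − δ_B) = (-33.73 − (-48.819))/(-1.983 − (-48.819))
f_A = 15.089 / 46.836 = 0.3222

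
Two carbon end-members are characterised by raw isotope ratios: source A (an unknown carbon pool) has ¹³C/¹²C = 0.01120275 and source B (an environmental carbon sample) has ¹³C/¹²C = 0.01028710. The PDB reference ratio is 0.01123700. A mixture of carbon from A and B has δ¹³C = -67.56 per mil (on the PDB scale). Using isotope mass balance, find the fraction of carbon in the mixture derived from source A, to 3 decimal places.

δ_A = (0.01120275/0.01123700 − 1)×1000 = (0.996952 − 1)×1000 = -3.048 per mil
δ_B = (0.01028710/0.01123700 − 1)×1000 = (0.915467 − 1)×1000 = -84.533 per mil
f_A = (δ_mix − δ_B)/(δ_A − δ_B) = (-67.56 − (-84.533))/(-3.048 − (-84.533))
f_A = 16.973 / 81.485 = 0.2083

0.208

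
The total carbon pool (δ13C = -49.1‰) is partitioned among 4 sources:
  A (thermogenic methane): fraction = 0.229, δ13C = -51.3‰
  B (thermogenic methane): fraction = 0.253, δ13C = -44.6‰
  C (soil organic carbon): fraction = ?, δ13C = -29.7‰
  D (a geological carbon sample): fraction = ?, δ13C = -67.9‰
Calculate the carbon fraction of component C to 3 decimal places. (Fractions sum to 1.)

0.238

Let f_C and f_D be the unknown fractions; fractions sum to 1 so f_C + f_D = 0.518.
Mass balance: Σ fᵢ·δᵢ = δ_bulk ⇒ f_C·(-29.7) + f_D·(-67.9) = -49.1 − (-23.032) = -26.069
Substitute f_D = 0.518 − f_C:
f_C·(-29.7 − -67.9) = -26.069 − 0.518×(-67.9) = 9.104
f_C = 9.104 / 38.2 = 0.2383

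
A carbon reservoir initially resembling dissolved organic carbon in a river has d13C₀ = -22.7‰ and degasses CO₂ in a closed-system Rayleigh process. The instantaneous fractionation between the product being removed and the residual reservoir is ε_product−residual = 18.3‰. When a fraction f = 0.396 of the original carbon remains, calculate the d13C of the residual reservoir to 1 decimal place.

-39.1‰

Rayleigh residual: δ_res = (δ₀ + 1000)·f^(α−1) − 1000
α = ε/1000 + 1 = 1.01830, so α − 1 = 0.01830
f^(α−1) = 0.396^(0.01830) = 0.983191
δ_res = (-22.7 + 1000) × 0.983191 − 1000 = 960.872 − 1000 = -39.13‰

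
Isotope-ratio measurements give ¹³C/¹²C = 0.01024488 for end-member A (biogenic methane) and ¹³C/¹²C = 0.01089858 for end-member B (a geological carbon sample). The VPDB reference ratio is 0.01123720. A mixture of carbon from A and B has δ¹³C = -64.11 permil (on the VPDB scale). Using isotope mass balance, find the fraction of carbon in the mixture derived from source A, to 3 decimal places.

δ_A = (0.01024488/0.01123720 − 1)×1000 = (0.911693 − 1)×1000 = -88.307 permil
δ_B = (0.01089858/0.01123720 − 1)×1000 = (0.969866 − 1)×1000 = -30.134 permil
f_A = (δ_mix − δ_B)/(δ_A − δ_B) = (-64.11 − (-30.134))/(-88.307 − (-30.134))
f_A = -33.976 / -58.173 = 0.5841

0.584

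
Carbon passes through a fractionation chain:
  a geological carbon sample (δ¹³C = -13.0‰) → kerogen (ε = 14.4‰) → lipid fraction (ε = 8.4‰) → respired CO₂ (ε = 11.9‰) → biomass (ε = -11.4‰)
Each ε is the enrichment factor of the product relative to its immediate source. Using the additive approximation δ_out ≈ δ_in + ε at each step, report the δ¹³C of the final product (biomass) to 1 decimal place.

step 1: δ ≈ -13.0 + (14.4) = 1.4‰
step 2: δ ≈ 1.4 + (8.4) = 9.8‰
step 3: δ ≈ 9.8 + (11.9) = 21.7‰
step 4: δ ≈ 21.7 + (-11.4) = 10.3‰

10.3‰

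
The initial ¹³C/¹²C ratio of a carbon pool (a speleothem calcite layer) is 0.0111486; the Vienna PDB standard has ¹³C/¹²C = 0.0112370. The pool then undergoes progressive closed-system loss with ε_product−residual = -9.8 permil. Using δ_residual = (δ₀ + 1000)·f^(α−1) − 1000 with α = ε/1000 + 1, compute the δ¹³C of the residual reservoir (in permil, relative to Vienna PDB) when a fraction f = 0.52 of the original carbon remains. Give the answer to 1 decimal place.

-1.5 permil

δ₀ = (0.0111486/0.0112370 − 1)×1000 = (0.992133 − 1)×1000 = -7.867 permil
α − 1 = ε/1000 = -0.0098
f^(α−1) = 0.52^(-0.0098) = 1.006429
δ_res = (-7.867 + 1000) × 1.006429 − 1000 = 998.512 − 1000 = -1.49 permil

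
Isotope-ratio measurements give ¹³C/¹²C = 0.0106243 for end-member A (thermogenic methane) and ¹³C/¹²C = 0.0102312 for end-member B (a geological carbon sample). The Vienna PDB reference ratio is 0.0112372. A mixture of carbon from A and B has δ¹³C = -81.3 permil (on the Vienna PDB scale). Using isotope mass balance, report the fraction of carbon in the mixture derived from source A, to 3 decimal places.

δ_A = (0.0106243/0.0112372 − 1)×1000 = (0.945458 − 1)×1000 = -54.542 permil
δ_B = (0.0102312/0.0112372 − 1)×1000 = (0.910476 − 1)×1000 = -89.524 permil
f_A = (δ_mix − δ_B)/(δ_A − δ_B) = (-81.3 − (-89.524))/(-54.542 − (-89.524))
f_A = 8.224 / 34.982 = 0.2351

0.235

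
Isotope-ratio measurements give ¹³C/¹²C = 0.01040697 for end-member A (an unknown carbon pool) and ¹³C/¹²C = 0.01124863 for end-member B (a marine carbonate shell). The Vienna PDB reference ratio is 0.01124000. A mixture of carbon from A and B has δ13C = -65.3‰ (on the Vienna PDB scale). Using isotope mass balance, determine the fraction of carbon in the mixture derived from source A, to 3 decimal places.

δ_A = (0.01040697/0.01124000 − 1)×1000 = (0.925887 − 1)×1000 = -74.113‰
δ_B = (0.01124863/0.01124000 − 1)×1000 = (1.000768 − 1)×1000 = 0.768‰
f_A = (δ_mix − δ_B)/(δ_A − δ_B) = (-65.3 − (0.768))/(-74.113 − (0.768))
f_A = -66.068 / -74.881 = 0.8823

0.882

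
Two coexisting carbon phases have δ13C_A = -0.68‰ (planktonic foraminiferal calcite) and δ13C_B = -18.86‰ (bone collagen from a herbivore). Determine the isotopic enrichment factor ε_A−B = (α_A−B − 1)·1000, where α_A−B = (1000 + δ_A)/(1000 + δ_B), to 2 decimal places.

18.53‰

α_A−B = (1000 + -0.68) / (1000 + -18.86) = 999.32 / 981.14 = 1.018529
ε_A−B = (1.018529 − 1) × 1000 = 18.529‰
(The approximation ε ≈ δ_A − δ_B would give 18.18‰.)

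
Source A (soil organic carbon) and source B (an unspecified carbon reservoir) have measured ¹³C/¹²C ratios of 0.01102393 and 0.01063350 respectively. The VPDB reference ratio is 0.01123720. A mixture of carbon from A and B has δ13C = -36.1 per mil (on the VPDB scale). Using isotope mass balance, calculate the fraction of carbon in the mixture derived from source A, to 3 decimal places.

δ_A = (0.01102393/0.01123720 − 1)×1000 = (0.981021 − 1)×1000 = -18.979 per mil
δ_B = (0.01063350/0.01123720 − 1)×1000 = (0.946277 − 1)×1000 = -53.723 per mil
f_A = (δ_mix − δ_B)/(δ_A − δ_B) = (-36.1 − (-53.723))/(-18.979 − (-53.723))
f_A = 17.623 / 34.744 = 0.5072

0.507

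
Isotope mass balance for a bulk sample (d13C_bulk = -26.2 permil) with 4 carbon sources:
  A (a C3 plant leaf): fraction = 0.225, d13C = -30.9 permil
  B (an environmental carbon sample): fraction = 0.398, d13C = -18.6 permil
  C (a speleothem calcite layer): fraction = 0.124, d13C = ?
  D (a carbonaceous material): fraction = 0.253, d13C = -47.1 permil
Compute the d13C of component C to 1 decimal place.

Isotope mass balance: δ_bulk = Σ fᵢ·δᵢ.
-26.2 = 0.225×(-30.9) + 0.398×(-18.6) + 0.124×δ_C + 0.253×(-47.1)
0.124·δ_C = -26.2 − (-26.272) = 0.072
δ_C = 0.072 / 0.124 = 0.58 permil

0.6 permil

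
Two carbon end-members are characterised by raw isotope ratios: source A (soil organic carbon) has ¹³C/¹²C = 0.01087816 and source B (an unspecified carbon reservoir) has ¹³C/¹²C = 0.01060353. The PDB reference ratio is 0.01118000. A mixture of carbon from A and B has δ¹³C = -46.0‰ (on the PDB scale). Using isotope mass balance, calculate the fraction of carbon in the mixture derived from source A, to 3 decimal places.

0.226

δ_A = (0.01087816/0.01118000 − 1)×1000 = (0.973002 − 1)×1000 = -26.998‰
δ_B = (0.01060353/0.01118000 − 1)×1000 = (0.948437 − 1)×1000 = -51.563‰
f_A = (δ_mix − δ_B)/(δ_A − δ_B) = (-46.0 − (-51.563))/(-26.998 − (-51.563))
f_A = 5.563 / 24.564 = 0.2265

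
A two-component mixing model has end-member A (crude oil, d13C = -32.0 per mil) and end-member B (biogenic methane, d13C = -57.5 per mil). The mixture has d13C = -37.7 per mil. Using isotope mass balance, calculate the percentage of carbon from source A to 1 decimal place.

77.6%

δ_mix = f_A·δ_A + (1 − f_A)·δ_B  ⇒  f_A = (δ_mix − δ_B)/(δ_A − δ_B)
f_A = (-37.7 − (-57.5)) / (-32.0 − (-57.5))
f_A = 19.8 / 25.5 = 0.7765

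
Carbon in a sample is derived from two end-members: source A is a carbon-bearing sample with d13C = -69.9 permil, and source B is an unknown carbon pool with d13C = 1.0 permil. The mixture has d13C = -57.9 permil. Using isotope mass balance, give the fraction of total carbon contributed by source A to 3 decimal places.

0.831

δ_mix = f_A·δ_A + (1 − f_A)·δ_B  ⇒  f_A = (δ_mix − δ_B)/(δ_A − δ_B)
f_A = (-57.9 − (1.0)) / (-69.9 − (1.0))
f_A = -58.9 / -70.9 = 0.8307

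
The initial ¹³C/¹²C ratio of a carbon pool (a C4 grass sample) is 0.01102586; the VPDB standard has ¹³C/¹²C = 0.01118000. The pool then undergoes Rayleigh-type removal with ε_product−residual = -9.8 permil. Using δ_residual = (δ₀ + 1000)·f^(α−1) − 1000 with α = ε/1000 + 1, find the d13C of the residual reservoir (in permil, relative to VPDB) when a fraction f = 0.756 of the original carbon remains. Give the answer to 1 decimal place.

δ₀ = (0.01102586/0.01118000 − 1)×1000 = (0.986213 − 1)×1000 = -13.787 permil
α − 1 = ε/1000 = -0.0098
f^(α−1) = 0.756^(-0.0098) = 1.002745
δ_res = (-13.787 + 1000) × 1.002745 − 1000 = 988.920 − 1000 = -11.08 permil

-11.1 permil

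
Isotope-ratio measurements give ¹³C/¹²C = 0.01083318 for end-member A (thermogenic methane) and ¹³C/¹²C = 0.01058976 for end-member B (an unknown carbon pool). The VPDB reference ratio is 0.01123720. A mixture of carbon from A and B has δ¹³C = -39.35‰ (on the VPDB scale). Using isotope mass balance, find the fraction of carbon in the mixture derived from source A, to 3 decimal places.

0.843

δ_A = (0.01083318/0.01123720 − 1)×1000 = (0.964046 − 1)×1000 = -35.954‰
δ_B = (0.01058976/0.01123720 − 1)×1000 = (0.942384 − 1)×1000 = -57.616‰
f_A = (δ_mix − δ_B)/(δ_A − δ_B) = (-39.35 − (-57.616))/(-35.954 − (-57.616))
f_A = 18.266 / 21.662 = 0.8432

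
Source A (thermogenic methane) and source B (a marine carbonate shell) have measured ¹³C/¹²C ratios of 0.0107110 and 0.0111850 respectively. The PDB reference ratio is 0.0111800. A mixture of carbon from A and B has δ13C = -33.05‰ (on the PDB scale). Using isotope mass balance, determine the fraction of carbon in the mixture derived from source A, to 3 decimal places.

0.790

δ_A = (0.0107110/0.0111800 − 1)×1000 = (0.958050 − 1)×1000 = -41.950‰
δ_B = (0.0111850/0.0111800 − 1)×1000 = (1.000447 − 1)×1000 = 0.447‰
f_A = (δ_mix − δ_B)/(δ_A − δ_B) = (-33.05 − (0.447))/(-41.950 − (0.447))
f_A = -33.497 / -42.397 = 0.7901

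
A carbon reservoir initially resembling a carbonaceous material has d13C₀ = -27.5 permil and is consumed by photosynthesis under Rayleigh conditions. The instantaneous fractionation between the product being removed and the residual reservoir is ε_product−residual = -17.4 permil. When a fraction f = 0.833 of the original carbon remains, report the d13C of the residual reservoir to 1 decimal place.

-24.4 permil

Rayleigh residual: δ_res = (δ₀ + 1000)·f^(α−1) − 1000
α = ε/1000 + 1 = 0.98260, so α − 1 = -0.01740
f^(α−1) = 0.833^(-0.01740) = 1.003184
δ_res = (-27.5 + 1000) × 1.003184 − 1000 = 975.597 − 1000 = -24.40 permil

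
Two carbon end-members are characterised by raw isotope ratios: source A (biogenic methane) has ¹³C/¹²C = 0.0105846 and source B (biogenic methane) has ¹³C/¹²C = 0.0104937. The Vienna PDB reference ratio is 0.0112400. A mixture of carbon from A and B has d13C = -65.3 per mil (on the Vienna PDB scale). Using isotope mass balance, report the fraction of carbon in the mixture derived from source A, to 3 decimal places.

0.136

δ_A = (0.0105846/0.0112400 − 1)×1000 = (0.941690 − 1)×1000 = -58.310 per mil
δ_B = (0.0104937/0.0112400 − 1)×1000 = (0.933603 − 1)×1000 = -66.397 per mil
f_A = (δ_mix − δ_B)/(δ_A − δ_B) = (-65.3 − (-66.397))/(-58.310 − (-66.397))
f_A = 1.097 / 8.087 = 0.1356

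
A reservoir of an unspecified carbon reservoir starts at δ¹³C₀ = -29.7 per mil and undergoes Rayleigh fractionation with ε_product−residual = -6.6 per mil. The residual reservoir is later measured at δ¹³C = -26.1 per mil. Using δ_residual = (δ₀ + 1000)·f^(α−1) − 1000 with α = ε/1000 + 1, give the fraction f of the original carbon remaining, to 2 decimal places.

0.57

α − 1 = ε/1000 = -0.0066
(δ_res + 1000)/(δ₀ + 1000) = (-26.1 + 1000)/(-29.7 + 1000) = 973.9/970.3 = 1.003710
f = 1.003710^(1/-0.0066) = exp(ln(1.003710)/-0.0066) = exp(0.00370/-0.0066)
f = exp(-0.5611) = 0.5706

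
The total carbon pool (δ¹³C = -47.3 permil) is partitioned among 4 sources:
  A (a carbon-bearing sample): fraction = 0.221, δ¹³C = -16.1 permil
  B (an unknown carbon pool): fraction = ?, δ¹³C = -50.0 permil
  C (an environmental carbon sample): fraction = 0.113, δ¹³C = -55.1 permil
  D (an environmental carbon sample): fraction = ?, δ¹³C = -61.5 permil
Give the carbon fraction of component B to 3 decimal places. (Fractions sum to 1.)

0.299

Let f_B and f_D be the unknown fractions; fractions sum to 1 so f_B + f_D = 0.666.
Mass balance: Σ fᵢ·δᵢ = δ_bulk ⇒ f_B·(-50.0) + f_D·(-61.5) = -47.3 − (-9.784) = -37.516
Substitute f_D = 0.666 − f_B:
f_B·(-50.0 − -61.5) = -37.516 − 0.666×(-61.5) = 3.443
f_B = 3.443 / 11.5 = 0.2994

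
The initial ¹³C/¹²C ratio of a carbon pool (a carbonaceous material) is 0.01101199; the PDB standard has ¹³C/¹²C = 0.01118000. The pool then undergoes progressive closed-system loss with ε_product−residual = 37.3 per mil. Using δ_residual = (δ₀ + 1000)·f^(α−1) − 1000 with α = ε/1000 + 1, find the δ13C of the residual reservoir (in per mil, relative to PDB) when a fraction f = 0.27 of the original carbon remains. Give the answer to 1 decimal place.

-62.0 per mil

δ₀ = (0.01101199/0.01118000 − 1)×1000 = (0.984972 − 1)×1000 = -15.028 per mil
α − 1 = ε/1000 = 0.0373
f^(α−1) = 0.27^(0.0373) = 0.952335
δ_res = (-15.028 + 1000) × 0.952335 − 1000 = 938.024 − 1000 = -61.98 per mil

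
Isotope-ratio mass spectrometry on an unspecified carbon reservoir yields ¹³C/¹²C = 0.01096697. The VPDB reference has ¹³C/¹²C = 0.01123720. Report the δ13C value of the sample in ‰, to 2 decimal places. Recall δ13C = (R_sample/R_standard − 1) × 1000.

δ13C = (R_sample / R_standard − 1) × 1000
R_sample / R_standard = 0.01096697 / 0.01123720 = 0.975952
δ13C = (0.975952 − 1) × 1000 = -24.048‰

-24.05‰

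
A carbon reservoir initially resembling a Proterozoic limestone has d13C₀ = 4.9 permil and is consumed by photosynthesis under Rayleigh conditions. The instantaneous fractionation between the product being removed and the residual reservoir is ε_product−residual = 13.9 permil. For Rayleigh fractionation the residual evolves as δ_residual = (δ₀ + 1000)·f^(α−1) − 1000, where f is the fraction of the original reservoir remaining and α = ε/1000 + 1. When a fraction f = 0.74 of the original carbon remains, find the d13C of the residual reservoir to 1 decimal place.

0.7 permil

Rayleigh residual: δ_res = (δ₀ + 1000)·f^(α−1) − 1000
α = ε/1000 + 1 = 1.01390, so α − 1 = 0.01390
f^(α−1) = 0.74^(0.01390) = 0.995823
δ_res = (4.9 + 1000) × 0.995823 − 1000 = 1000.703 − 1000 = 0.70 permil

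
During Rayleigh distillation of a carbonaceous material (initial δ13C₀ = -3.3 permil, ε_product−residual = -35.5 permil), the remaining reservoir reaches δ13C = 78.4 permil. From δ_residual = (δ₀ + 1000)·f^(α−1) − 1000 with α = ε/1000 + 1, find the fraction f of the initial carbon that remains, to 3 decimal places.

0.109

α − 1 = ε/1000 = -0.0355
(δ_res + 1000)/(δ₀ + 1000) = (78.4 + 1000)/(-3.3 + 1000) = 1078.4/996.7 = 1.081971
f = 1.081971^(1/-0.0355) = exp(ln(1.081971)/-0.0355) = exp(0.07878/-0.0355)
f = exp(-2.2193) = 0.1087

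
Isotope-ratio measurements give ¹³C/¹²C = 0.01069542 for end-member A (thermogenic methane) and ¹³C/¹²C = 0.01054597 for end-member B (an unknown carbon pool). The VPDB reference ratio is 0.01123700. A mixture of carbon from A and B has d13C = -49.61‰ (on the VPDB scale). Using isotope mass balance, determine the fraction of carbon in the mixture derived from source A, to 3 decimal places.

δ_A = (0.01069542/0.01123700 − 1)×1000 = (0.951804 − 1)×1000 = -48.196‰
δ_B = (0.01054597/0.01123700 − 1)×1000 = (0.938504 − 1)×1000 = -61.496‰
f_A = (δ_mix − δ_B)/(δ_A − δ_B) = (-49.61 − (-61.496))/(-48.196 − (-61.496))
f_A = 11.886 / 13.300 = 0.8937

0.894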